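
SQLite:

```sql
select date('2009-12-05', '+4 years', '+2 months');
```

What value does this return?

Adding +4 years to 2009-12-05 gives 2013-12-05.
Adding +2 months to 2013-12-05 gives 2014-02-05.

2014-02-05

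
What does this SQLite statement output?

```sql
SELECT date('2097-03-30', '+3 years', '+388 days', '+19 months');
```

2102-11-22

Adding +3 years to 2097-03-30 gives 2100-03-30.
Applying '+388 days' to 2100-03-30: counting 388 days forward gives 2101-04-22.
Adding +19 months to 2101-04-22 gives 2102-11-22.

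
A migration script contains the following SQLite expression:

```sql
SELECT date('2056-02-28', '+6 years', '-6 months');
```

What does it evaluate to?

Adding +6 years to 2056-02-28 gives 2062-02-28.
Adding -6 months to 2062-02-28 gives 2061-08-28.

2061-08-28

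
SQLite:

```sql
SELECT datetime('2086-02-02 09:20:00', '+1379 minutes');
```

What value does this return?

1379 minutes = 22h 59m; +1379 minutes from 2086-02-02 09:20:00 is 2086-02-03 08:19:00 (crosses midnight).

2086-02-03 08:19:00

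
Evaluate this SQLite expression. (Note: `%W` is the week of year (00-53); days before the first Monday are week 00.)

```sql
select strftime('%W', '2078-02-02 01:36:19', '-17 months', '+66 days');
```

First apply '-17 months', '+66 days': 2078-02-02 01:36:19 → 2076-11-07 01:36:19.
2076-11-07 is a Saturday. SQLite's %W counts Mondays since the year started; the result is 44.

44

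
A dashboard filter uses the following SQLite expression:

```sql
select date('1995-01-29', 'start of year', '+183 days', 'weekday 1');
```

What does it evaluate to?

`start of year` rewinds 1995-01-29 to 1995-01-01.
Applying '+183 days' to 1995-01-01: counting 183 days forward gives 1995-07-03.
`weekday 1` advances to the next Monday; 1995-07-03 is already a Monday, so it stays at 1995-07-03.

1995-07-03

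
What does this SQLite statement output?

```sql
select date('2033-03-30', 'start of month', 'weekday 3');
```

2033-03-02

`start of month` rewinds 2033-03-30 to 2033-03-01.
`weekday 3` advances to the next Wednesday; 2033-03-01 is a Tuesday, so it moves forward to 2033-03-02.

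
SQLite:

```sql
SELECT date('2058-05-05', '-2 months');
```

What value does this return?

Adding -2 months to 2058-05-05 gives 2058-03-05.

2058-03-05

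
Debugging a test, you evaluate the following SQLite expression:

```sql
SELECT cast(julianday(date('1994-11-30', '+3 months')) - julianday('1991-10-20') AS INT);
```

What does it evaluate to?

Adding +3 months to 1994-11-30 targets 1995-02-30. February 1995 has only 28 days, so SQLite normalizes the 2-day overflow forward to 1995-03-02.
11 days remain in October 1991 after the 20th (31 − 20).
Full months from November 1991 through February 1995 contribute their day counts.
Then 2 days into March 1995.
Total: 11 + 30 + 31 + 31 + 29 + 31 + 30 + 31 + 30 + 31 + 31 + 30 + 31 + 30 + 31 + 31 + 28 + 31 + 30 + 31 + 30 + 31 + 31 + 30 + 31 + 30 + 31 + 31 + 28 + 31 + 30 + 31 + 30 + 31 + 31 + 30 + 31 + 30 + 31 + 31 + 28 + 2 = 1229.

1229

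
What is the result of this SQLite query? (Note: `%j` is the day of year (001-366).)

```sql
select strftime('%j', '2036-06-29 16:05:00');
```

Day-of-year for 2036-06-29: days since 2036-01-01 inclusive = 181, zero-padded to 181.

181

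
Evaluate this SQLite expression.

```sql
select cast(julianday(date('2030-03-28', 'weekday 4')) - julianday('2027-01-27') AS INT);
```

`weekday 4` advances to the next Thursday; 2030-03-28 is already a Thursday, so it stays at 2030-03-28.
4 days remain in January 2027 after the 27th (31 − 27).
Full months from February 2027 through February 2030 contribute their day counts.
Then 28 days into March 2030.
Total: 4 + 28 + 31 + 30 + 31 + 30 + 31 + 31 + 30 + 31 + 30 + 31 + 31 + 29 + 31 + 30 + 31 + 30 + 31 + 31 + 30 + 31 + 30 + 31 + 31 + 28 + 31 + 30 + 31 + 30 + 31 + 31 + 30 + 31 + 30 + 31 + 31 + 28 + 28 = 1156.

1156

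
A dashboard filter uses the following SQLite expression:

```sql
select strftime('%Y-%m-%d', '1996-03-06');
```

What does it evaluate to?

`%Y-%m-%d` extracts the ISO date: 1996-03-06.

1996-03-06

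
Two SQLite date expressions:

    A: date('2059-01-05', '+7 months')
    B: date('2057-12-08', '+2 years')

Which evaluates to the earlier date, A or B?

A

A = 2059-08-05.
B = 2059-12-08.
A is earlier.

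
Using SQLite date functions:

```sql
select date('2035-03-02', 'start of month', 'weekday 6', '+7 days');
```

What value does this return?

2035-03-10

`start of month` rewinds 2035-03-02 to 2035-03-01.
`weekday 6` advances to the next Saturday; 2035-03-01 is a Thursday, so it moves forward to 2035-03-03.
Advancing 7 more days within March lands on 2035-03-10.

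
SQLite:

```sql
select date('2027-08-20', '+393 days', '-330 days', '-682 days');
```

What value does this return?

Applying '+393 days' to 2027-08-20: counting 393 days forward gives 2028-09-16.
Applying '-330 days' to 2028-09-16: counting 330 days back gives 2027-10-22.
Applying '-682 days' to 2027-10-22: counting 682 days back gives 2025-12-09.

2025-12-09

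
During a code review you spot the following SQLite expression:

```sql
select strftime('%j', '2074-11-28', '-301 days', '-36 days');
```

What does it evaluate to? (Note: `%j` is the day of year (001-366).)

First apply '-301 days', '-36 days': 2074-11-28 → 2073-12-26.
Day-of-year for 2073-12-26: days since 2073-01-01 inclusive = 360, zero-padded to 360.

360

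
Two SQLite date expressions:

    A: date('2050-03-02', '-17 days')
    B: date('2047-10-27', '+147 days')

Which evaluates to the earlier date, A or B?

A = 2050-02-13.
B = 2048-03-22.
B is earlier.

B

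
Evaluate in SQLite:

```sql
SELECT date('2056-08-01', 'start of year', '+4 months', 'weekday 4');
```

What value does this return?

`start of year` rewinds 2056-08-01 to 2056-01-01.
Adding +4 months to 2056-01-01 gives 2056-05-01.
`weekday 4` advances to the next Thursday; 2056-05-01 is a Monday, so it moves forward to 2056-05-04.

2056-05-04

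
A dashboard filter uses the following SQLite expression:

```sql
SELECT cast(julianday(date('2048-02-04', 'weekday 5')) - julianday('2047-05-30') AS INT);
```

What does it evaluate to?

253

`weekday 5` advances to the next Friday; 2048-02-04 is a Tuesday, so it moves forward to 2048-02-07.
1 day remains in May 2047 after the 30th (31 − 30).
Full months from June 2047 through January 2048 contribute their day counts.
Then 7 days into February 2048.
Total: 1 + 30 + 31 + 31 + 30 + 31 + 30 + 31 + 31 + 7 = 253.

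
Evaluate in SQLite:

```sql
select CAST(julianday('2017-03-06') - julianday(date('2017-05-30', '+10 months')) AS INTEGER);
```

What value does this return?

Adding +10 months to 2017-05-30 gives 2018-03-30.
25 days remain in March 2017 after the 6th (31 − 6).
Full months from April 2017 through February 2018 contribute their day counts.
Then 30 days into March 2018.
Total: 25 + 30 + 31 + 30 + 31 + 31 + 30 + 31 + 30 + 31 + 31 + 28 + 30 = 389.
The subtraction is earlier − later, so the result is −389 → -389.

-389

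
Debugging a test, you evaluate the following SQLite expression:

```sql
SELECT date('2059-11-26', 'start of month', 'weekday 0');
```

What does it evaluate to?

2059-11-02

`start of month` rewinds 2059-11-26 to 2059-11-01.
`weekday 0` advances to the next Sunday; 2059-11-01 is a Saturday, so it moves forward to 2059-11-02.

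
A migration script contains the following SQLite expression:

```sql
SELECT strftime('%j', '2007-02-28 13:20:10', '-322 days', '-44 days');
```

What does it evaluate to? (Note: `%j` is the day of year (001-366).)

First apply '-322 days', '-44 days': 2007-02-28 13:20:10 → 2006-02-27 13:20:10.
Day-of-year for 2006-02-27: days since 2006-01-01 inclusive = 58, zero-padded to 058.

058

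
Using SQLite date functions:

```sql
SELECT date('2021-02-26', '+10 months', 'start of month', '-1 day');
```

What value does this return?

2021-11-30

Adding +10 months to 2021-02-26 gives 2021-12-26.
`start of month` rewinds 2021-12-26 to 2021-12-01.
Going back 1 day from 2021-12-01 reaches 2021-11-30 (last day of November, 30 days).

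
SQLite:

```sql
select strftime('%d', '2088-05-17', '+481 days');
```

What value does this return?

First apply '+481 days': 2088-05-17 → 2089-09-10.
`%d` extracts the 2-digit day of month: 10.

10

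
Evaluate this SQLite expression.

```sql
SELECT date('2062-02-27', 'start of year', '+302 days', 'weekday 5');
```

`start of year` rewinds 2062-02-27 to 2062-01-01.
Applying '+302 days' to 2062-01-01: counting 302 days forward gives 2062-10-30.
`weekday 5` advances to the next Friday; 2062-10-30 is a Monday, so it moves forward to 2062-11-03.

2062-11-03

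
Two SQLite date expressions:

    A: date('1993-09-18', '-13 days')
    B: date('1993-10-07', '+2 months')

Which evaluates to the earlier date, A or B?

A = 1993-09-05.
B = 1993-12-07.
A is earlier.

A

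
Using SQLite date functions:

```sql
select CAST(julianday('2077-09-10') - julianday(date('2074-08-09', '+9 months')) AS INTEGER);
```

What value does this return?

855

Adding +9 months to 2074-08-09 gives 2075-05-09.
22 days remain in May 2075 after the 9th (31 − 9).
Full months from June 2075 through August 2077 contribute their day counts.
Then 10 days into September 2077.
Total: 22 + 30 + 31 + 31 + 30 + 31 + 30 + 31 + 31 + 29 + 31 + 30 + 31 + 30 + 31 + 31 + 30 + 31 + 30 + 31 + 31 + 28 + 31 + 30 + 31 + 30 + 31 + 31 + 10 = 855.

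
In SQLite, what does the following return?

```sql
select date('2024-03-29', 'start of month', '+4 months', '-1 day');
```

2024-06-30

`start of month` rewinds 2024-03-29 to 2024-03-01.
Adding +4 months to 2024-03-01 gives 2024-07-01.
Going back 1 day from 2024-07-01 reaches 2024-06-30 (last day of June, 30 days).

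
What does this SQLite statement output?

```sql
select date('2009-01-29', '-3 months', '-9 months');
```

Adding -3 months to 2009-01-29 gives 2008-10-29.
Adding -9 months to 2008-10-29 gives 2008-01-29.

2008-01-29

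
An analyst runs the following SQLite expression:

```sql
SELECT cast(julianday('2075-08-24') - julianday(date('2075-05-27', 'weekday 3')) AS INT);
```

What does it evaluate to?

`weekday 3` advances to the next Wednesday; 2075-05-27 is a Monday, so it moves forward to 2075-05-29.
2 days remain in May 2075 after the 29th (31 − 29).
June 2075: 30 days.
July 2075: 31 days.
Then 24 days into August 2075.
Total: 2 + 30 + 31 + 24 = 87.

87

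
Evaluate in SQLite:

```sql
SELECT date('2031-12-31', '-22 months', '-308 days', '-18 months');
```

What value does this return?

Adding -22 months to 2031-12-31 targets 2030-02-31. February 2030 has only 28 days, so SQLite normalizes the 3-day overflow forward to 2030-03-03.
Applying '-308 days' to 2030-03-03: counting 308 days back gives 2029-04-29.
Adding -18 months to 2029-04-29 gives 2027-10-29.

2027-10-29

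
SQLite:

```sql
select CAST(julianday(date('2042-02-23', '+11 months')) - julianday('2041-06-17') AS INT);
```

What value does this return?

Adding +11 months to 2042-02-23 gives 2043-01-23.
13 days remain in June 2041 after the 17th (30 − 17).
Full months from July 2041 through December 2042 contribute their day counts.
Then 23 days into January 2043.
Total: 13 + 31 + 31 + 30 + 31 + 30 + 31 + 31 + 28 + 31 + 30 + 31 + 30 + 31 + 31 + 30 + 31 + 30 + 31 + 23 = 585.

585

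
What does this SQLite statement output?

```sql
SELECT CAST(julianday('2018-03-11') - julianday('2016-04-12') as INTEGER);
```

18 days remain in April 2016 after the 12th (30 − 12).
Full months from May 2016 through February 2018 contribute their day counts.
Then 11 days into March 2018.
Total: 18 + 31 + 30 + 31 + 31 + 30 + 31 + 30 + 31 + 31 + 28 + 31 + 30 + 31 + 30 + 31 + 31 + 30 + 31 + 30 + 31 + 31 + 28 + 11 = 698.

698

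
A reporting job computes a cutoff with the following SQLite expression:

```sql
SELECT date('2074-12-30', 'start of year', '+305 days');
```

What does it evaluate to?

`start of year` rewinds 2074-12-30 to 2074-01-01.
Applying '+305 days' to 2074-01-01: counting 305 days forward gives 2074-11-02.

2074-11-02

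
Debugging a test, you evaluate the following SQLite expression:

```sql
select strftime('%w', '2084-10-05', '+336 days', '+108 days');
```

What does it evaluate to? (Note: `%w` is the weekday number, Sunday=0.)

0

First apply '+336 days', '+108 days': 2084-10-05 → 2085-12-23.
2085-12-23 is a Sunday; with Sunday=0 that is 0.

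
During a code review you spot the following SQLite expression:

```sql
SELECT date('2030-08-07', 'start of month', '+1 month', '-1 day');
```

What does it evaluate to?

2030-08-31

`start of month` rewinds 2030-08-07 to 2030-08-01.
Adding +1 month to 2030-08-01 gives 2030-09-01.
Going back 1 day from 2030-09-01 reaches 2030-08-31 (last day of August, 31 days).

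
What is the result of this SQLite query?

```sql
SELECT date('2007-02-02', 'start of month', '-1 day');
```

`start of month` rewinds 2007-02-02 to 2007-02-01.
Going back 1 day from 2007-02-01 reaches 2007-01-31 (last day of January, 31 days).

2007-01-31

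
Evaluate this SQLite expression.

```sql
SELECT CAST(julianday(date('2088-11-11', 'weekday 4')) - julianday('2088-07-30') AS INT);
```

104

`weekday 4` advances to the next Thursday; 2088-11-11 is already a Thursday, so it stays at 2088-11-11.
1 day remains in July 2088 after the 30th (31 − 30).
August 2088: 31 days.
September 2088: 30 days.
October 2088: 31 days.
Then 11 days into November 2088.
Total: 1 + 31 + 30 + 31 + 11 = 104.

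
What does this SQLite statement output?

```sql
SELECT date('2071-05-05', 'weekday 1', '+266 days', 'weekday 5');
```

`weekday 1` advances to the next Monday; 2071-05-05 is a Tuesday, so it moves forward to 2071-05-11.
Applying '+266 days' to 2071-05-11: counting 266 days forward gives 2072-02-01.
`weekday 5` advances to the next Friday; 2072-02-01 is a Monday, so it moves forward to 2072-02-05.

2072-02-05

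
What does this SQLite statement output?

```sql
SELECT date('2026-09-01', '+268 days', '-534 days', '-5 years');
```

Applying '+268 days' to 2026-09-01: counting 268 days forward gives 2027-05-27.
Applying '-534 days' to 2027-05-27: counting 534 days back gives 2025-12-09.
Adding -5 years to 2025-12-09 gives 2020-12-09.

2020-12-09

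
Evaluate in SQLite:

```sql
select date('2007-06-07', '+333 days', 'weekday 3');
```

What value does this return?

2008-05-07

Applying '+333 days' to 2007-06-07: counting 333 days forward gives 2008-05-05.
`weekday 3` advances to the next Wednesday; 2008-05-05 is a Monday, so it moves forward to 2008-05-07.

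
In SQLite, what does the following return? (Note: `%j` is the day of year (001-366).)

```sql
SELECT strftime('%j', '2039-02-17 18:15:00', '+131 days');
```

179

First apply '+131 days': 2039-02-17 18:15:00 → 2039-06-28 18:15:00.
Day-of-year for 2039-06-28: days since 2039-01-01 inclusive = 179, zero-padded to 179.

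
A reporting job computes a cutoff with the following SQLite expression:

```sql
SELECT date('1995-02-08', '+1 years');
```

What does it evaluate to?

Adding +1 year to 1995-02-08 gives 1996-02-08.

1996-02-08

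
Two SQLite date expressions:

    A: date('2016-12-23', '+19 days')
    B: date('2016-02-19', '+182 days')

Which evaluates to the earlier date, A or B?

B

A = 2017-01-11.
B = 2016-08-19.
B is earlier.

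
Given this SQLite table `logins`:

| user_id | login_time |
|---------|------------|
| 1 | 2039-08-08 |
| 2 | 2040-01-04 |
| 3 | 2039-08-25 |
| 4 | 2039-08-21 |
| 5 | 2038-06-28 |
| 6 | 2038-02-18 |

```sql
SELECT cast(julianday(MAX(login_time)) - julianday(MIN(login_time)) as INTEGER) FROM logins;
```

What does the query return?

685

MIN = 2038-02-18, MAX = 2040-01-04.
10 days remain in February 2038 after the 18th (28 − 18).
Full months from March 2038 through December 2039 contribute their day counts.
Then 4 days into January 2040.
Total: 10 + 31 + 30 + 31 + 30 + 31 + 31 + 30 + 31 + 30 + 31 + 31 + 28 + 31 + 30 + 31 + 30 + 31 + 31 + 30 + 31 + 30 + 31 + 4 = 685.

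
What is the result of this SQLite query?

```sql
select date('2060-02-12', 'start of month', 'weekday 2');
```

`start of month` rewinds 2060-02-12 to 2060-02-01.
`weekday 2` advances to the next Tuesday; 2060-02-01 is a Sunday, so it moves forward to 2060-02-03.

2060-02-03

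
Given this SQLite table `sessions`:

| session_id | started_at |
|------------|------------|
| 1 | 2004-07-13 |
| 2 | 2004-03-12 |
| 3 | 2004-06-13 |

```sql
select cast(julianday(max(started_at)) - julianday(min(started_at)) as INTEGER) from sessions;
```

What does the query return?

123

MIN = 2004-03-12, MAX = 2004-07-13.
19 days remain in March 2004 after the 12th (31 − 12).
April 2004: 30 days.
May 2004: 31 days.
June 2004: 30 days.
Then 13 days into July 2004.
Total: 19 + 30 + 31 + 30 + 13 = 123.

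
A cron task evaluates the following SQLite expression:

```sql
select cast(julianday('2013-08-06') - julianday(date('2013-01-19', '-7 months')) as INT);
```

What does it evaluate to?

Adding -7 months to 2013-01-19 gives 2012-06-19.
11 days remain in June 2012 after the 19th (30 − 19).
Full months from July 2012 through July 2013 contribute their day counts.
Then 6 days into August 2013.
Total: 11 + 31 + 31 + 30 + 31 + 30 + 31 + 31 + 28 + 31 + 30 + 31 + 30 + 31 + 6 = 413.

413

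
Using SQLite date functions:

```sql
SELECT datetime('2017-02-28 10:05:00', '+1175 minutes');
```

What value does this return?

1175 minutes = 19h 35m; +1175 minutes from 2017-02-28 10:05:00 is 2017-03-01 05:40:00 (crosses midnight).

2017-03-01 05:40:00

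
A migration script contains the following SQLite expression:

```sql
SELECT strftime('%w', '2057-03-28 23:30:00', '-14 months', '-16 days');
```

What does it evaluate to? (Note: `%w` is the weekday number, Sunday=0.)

First apply '-14 months', '-16 days': 2057-03-28 23:30:00 → 2056-01-12 23:30:00.
2056-01-12 is a Wednesday; with Sunday=0 that is 3.

3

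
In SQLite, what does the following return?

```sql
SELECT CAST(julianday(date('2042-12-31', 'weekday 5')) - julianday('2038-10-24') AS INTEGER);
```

1531

`weekday 5` advances to the next Friday; 2042-12-31 is a Wednesday, so it moves forward to 2043-01-02.
7 days remain in October 2038 after the 24th (31 − 24).
Full months from November 2038 through December 2042 contribute their day counts.
Then 2 days into January 2043.
Total: 7 + 30 + 31 + 31 + 28 + 31 + 30 + 31 + 30 + 31 + 31 + 30 + 31 + 30 + 31 + 31 + 29 + 31 + 30 + 31 + 30 + 31 + 31 + 30 + 31 + 30 + 31 + 31 + 28 + 31 + 30 + 31 + 30 + 31 + 31 + 30 + 31 + 30 + 31 + 31 + 28 + 31 + 30 + 31 + 30 + 31 + 31 + 30 + 31 + 30 + 31 + 2 = 1531.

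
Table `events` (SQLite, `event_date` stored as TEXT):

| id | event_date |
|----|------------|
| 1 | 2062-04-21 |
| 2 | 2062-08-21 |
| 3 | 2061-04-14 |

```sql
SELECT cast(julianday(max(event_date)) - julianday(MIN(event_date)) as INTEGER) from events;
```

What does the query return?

MIN = 2061-04-14, MAX = 2062-08-21.
16 days remain in April 2061 after the 14th (30 − 14).
Full months from May 2061 through July 2062 contribute their day counts.
Then 21 days into August 2062.
Total: 16 + 31 + 30 + 31 + 31 + 30 + 31 + 30 + 31 + 31 + 28 + 31 + 30 + 31 + 30 + 31 + 21 = 494.

494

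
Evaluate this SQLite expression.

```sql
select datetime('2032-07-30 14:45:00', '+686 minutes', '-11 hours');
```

2032-07-30 15:11:00

686 minutes = 11h 26m; +686 minutes from 2032-07-30 14:45:00 is 2032-07-31 02:11:00 (crosses midnight).
-11 hours from 2032-07-31 02:11:00 is 2032-07-30 15:11:00 (crosses midnight).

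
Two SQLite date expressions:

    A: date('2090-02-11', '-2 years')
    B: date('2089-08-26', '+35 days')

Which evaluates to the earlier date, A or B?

A

A = 2088-02-11.
B = 2089-09-30.
A is earlier.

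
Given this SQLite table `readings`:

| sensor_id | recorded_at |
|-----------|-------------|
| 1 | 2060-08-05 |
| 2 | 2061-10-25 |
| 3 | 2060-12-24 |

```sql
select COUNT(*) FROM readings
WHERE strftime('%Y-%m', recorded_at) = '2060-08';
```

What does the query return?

Rows with year-month 2060-08: 2060-08-05 → 1.

1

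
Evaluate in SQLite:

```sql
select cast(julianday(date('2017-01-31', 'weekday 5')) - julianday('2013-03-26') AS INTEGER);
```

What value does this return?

1410

`weekday 5` advances to the next Friday; 2017-01-31 is a Tuesday, so it moves forward to 2017-02-03.
5 days remain in March 2013 after the 26th (31 − 26).
Full months from April 2013 through January 2017 contribute their day counts.
Then 3 days into February 2017.
Total: 5 + 30 + 31 + 30 + 31 + 31 + 30 + 31 + 30 + 31 + 31 + 28 + 31 + 30 + 31 + 30 + 31 + 31 + 30 + 31 + 30 + 31 + 31 + 28 + 31 + 30 + 31 + 30 + 31 + 31 + 30 + 31 + 30 + 31 + 31 + 29 + 31 + 30 + 31 + 30 + 31 + 31 + 30 + 31 + 30 + 31 + 31 + 3 = 1410.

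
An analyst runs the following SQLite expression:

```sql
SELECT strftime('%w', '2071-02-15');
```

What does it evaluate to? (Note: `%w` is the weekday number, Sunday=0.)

0

2071-02-15 is a Sunday; with Sunday=0 that is 0.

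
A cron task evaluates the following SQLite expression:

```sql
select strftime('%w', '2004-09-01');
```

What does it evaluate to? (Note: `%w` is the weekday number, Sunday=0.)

2004-09-01 is a Wednesday; with Sunday=0 that is 3.

3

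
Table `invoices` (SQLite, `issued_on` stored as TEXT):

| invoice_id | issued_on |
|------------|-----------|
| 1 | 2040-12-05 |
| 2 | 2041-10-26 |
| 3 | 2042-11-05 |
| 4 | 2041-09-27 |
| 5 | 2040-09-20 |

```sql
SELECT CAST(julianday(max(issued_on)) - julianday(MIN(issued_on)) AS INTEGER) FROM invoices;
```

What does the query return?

776

MIN = 2040-09-20, MAX = 2042-11-05.
10 days remain in September 2040 after the 20th (30 − 20).
Full months from October 2040 through October 2042 contribute their day counts.
Then 5 days into November 2042.
Total: 10 + 31 + 30 + 31 + 31 + 28 + 31 + 30 + 31 + 30 + 31 + 31 + 30 + 31 + 30 + 31 + 31 + 28 + 31 + 30 + 31 + 30 + 31 + 31 + 30 + 31 + 5 = 776.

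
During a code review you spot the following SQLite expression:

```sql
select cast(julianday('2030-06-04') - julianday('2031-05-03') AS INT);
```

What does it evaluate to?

-333

26 days remain in June 2030 after the 4th (30 − 4).
Full months from July 2030 through April 2031 contribute their day counts.
Then 3 days into May 2031.
Total: 26 + 31 + 31 + 30 + 31 + 30 + 31 + 31 + 28 + 31 + 30 + 3 = 333.
The subtraction is earlier − later, so the result is −333 → -333.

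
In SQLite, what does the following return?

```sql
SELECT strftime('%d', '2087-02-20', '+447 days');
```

12

First apply '+447 days': 2087-02-20 → 2088-05-12.
`%d` extracts the 2-digit day of month: 12.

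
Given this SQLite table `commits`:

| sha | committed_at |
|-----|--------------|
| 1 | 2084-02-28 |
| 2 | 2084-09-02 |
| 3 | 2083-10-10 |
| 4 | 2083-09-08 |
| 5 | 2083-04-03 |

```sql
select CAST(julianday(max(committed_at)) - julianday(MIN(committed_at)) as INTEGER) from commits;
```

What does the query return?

518

MIN = 2083-04-03, MAX = 2084-09-02.
27 days remain in April 2083 after the 3rd (30 − 3).
Full months from May 2083 through August 2084 contribute their day counts.
Then 2 days into September 2084.
Total: 27 + 31 + 30 + 31 + 31 + 30 + 31 + 30 + 31 + 31 + 29 + 31 + 30 + 31 + 30 + 31 + 31 + 2 = 518.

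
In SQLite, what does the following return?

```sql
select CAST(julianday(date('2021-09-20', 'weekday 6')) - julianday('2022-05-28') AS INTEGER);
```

`weekday 6` advances to the next Saturday; 2021-09-20 is a Monday, so it moves forward to 2021-09-25.
5 days remain in September 2021 after the 25th (30 − 25).
Full months from October 2021 through April 2022 contribute their day counts.
Then 28 days into May 2022.
Total: 5 + 31 + 30 + 31 + 31 + 28 + 31 + 30 + 28 = 245.
The subtraction is earlier − later, so the result is −245 → -245.

-245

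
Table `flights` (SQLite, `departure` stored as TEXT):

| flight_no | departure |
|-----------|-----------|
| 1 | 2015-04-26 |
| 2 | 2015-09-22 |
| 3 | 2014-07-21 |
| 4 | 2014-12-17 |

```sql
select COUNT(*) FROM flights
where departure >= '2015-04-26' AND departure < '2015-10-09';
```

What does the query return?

Rows in [2015-04-26, 2015-10-09): 2015-04-26, 2015-09-22 → 2 rows.

2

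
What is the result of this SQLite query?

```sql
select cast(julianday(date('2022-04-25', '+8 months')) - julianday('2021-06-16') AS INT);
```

557

Adding +8 months to 2022-04-25 gives 2022-12-25.
14 days remain in June 2021 after the 16th (30 − 16).
Full months from July 2021 through November 2022 contribute their day counts.
Then 25 days into December 2022.
Total: 14 + 31 + 31 + 30 + 31 + 30 + 31 + 31 + 28 + 31 + 30 + 31 + 30 + 31 + 31 + 30 + 31 + 30 + 25 = 557.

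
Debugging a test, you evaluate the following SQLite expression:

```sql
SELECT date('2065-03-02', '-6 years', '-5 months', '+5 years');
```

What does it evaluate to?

2063-10-02

Adding -6 years to 2065-03-02 gives 2059-03-02.
Adding -5 months to 2059-03-02 gives 2058-10-02.
Adding +5 years to 2058-10-02 gives 2063-10-02.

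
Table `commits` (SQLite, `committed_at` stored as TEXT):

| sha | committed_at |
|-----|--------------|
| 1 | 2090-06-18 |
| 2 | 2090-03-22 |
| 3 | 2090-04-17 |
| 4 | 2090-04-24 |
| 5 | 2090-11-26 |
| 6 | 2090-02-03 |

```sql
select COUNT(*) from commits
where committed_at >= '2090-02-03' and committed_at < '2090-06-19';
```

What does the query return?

5

Rows in [2090-02-03, 2090-06-19): 2090-06-18, 2090-03-22, 2090-04-17, 2090-04-24, 2090-02-03 → 5 rows.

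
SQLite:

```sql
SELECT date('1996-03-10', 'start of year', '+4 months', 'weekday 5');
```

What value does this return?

`start of year` rewinds 1996-03-10 to 1996-01-01.
Adding +4 months to 1996-01-01 gives 1996-05-01.
`weekday 5` advances to the next Friday; 1996-05-01 is a Wednesday, so it moves forward to 1996-05-03.

1996-05-03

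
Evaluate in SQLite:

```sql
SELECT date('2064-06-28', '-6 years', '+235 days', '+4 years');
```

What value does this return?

Adding -6 years to 2064-06-28 gives 2058-06-28.
Applying '+235 days' to 2058-06-28: counting 235 days forward gives 2059-02-18.
Adding +4 years to 2059-02-18 gives 2063-02-18.

2063-02-18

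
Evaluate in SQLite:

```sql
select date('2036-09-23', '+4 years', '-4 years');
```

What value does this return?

2036-09-23

Adding +4 years to 2036-09-23 gives 2040-09-23.
Adding -4 years to 2040-09-23 gives 2036-09-23.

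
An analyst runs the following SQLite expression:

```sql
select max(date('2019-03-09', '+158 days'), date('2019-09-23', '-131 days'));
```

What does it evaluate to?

2019-08-14

date('2019-03-09', '+158 days') → 2019-08-14.
date('2019-09-23', '-131 days') → 2019-05-15.
Later of the two is 2019-08-14.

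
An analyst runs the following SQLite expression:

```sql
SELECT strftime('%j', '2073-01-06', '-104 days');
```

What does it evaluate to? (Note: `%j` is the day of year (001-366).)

268

First apply '-104 days': 2073-01-06 → 2072-09-24.
Day-of-year for 2072-09-24: days since 2072-01-01 inclusive = 268, zero-padded to 268.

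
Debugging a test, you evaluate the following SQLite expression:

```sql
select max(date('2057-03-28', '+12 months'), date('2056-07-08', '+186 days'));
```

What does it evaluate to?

2058-03-28

date('2057-03-28', '+12 months') → 2058-03-28.
date('2056-07-08', '+186 days') → 2057-01-10.
Later of the two is 2058-03-28.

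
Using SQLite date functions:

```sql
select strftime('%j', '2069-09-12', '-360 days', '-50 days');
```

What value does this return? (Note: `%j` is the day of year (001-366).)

First apply '-360 days', '-50 days': 2069-09-12 → 2068-07-29.
Day-of-year for 2068-07-29: days since 2068-01-01 inclusive = 211, zero-padded to 211.

211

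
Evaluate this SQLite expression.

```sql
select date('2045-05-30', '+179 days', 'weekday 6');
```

2045-11-25

Applying '+179 days' to 2045-05-30: counting 179 days forward gives 2045-11-25.
`weekday 6` advances to the next Saturday; 2045-11-25 is already a Saturday, so it stays at 2045-11-25.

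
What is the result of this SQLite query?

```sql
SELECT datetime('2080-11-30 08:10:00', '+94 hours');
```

+94 hours from 2080-11-30 08:10:00 is 2080-12-04 06:10:00 (crosses midnight).

2080-12-04 06:10:00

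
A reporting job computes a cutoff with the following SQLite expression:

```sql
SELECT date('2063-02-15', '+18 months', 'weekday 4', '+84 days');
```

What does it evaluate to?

2064-11-13

Adding +18 months to 2063-02-15 gives 2064-08-15.
`weekday 4` advances to the next Thursday; 2064-08-15 is a Friday, so it moves forward to 2064-08-21.
Applying '+84 days' to 2064-08-21: counting 84 days forward gives 2064-11-13.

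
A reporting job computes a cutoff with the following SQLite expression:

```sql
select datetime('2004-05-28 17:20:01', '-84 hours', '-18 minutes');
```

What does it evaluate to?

-84 hours from 2004-05-28 17:20:01 is 2004-05-25 05:20:01 (crosses midnight).
-18 minutes from 2004-05-25 05:20:01 is 2004-05-25 05:02:01.

2004-05-25 05:02:01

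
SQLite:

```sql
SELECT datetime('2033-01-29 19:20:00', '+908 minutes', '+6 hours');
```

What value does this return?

908 minutes = 15h 8m; +908 minutes from 2033-01-29 19:20:00 is 2033-01-30 10:28:00 (crosses midnight).
+6 hours from 2033-01-30 10:28:00 is 2033-01-30 16:28:00.

2033-01-30 16:28:00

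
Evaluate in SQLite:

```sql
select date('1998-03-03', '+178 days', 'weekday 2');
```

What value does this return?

1998-09-01

Applying '+178 days' to 1998-03-03: counting 178 days forward gives 1998-08-28.
`weekday 2` advances to the next Tuesday; 1998-08-28 is a Friday, so it moves forward to 1998-09-01.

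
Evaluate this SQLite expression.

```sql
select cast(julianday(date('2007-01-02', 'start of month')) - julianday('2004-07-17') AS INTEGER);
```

898

`start of month` rewinds 2007-01-02 to 2007-01-01.
14 days remain in July 2004 after the 17th (31 − 17).
Full months from August 2004 through December 2006 contribute their day counts.
Then 1 day into January 2007.
Total: 14 + 31 + 30 + 31 + 30 + 31 + 31 + 28 + 31 + 30 + 31 + 30 + 31 + 31 + 30 + 31 + 30 + 31 + 31 + 28 + 31 + 30 + 31 + 30 + 31 + 31 + 30 + 31 + 30 + 31 + 1 = 898.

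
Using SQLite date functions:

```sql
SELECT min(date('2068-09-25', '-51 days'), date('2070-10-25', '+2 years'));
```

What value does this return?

date('2068-09-25', '-51 days') → 2068-08-05.
date('2070-10-25', '+2 years') → 2072-10-25.
Earlier of the two is 2068-08-05.

2068-08-05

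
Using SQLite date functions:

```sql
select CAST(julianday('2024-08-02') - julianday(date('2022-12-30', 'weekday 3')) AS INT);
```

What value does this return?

576

`weekday 3` advances to the next Wednesday; 2022-12-30 is a Friday, so it moves forward to 2023-01-04.
27 days remain in January 2023 after the 4th (31 − 4).
Full months from February 2023 through July 2024 contribute their day counts.
Then 2 days into August 2024.
Total: 27 + 28 + 31 + 30 + 31 + 30 + 31 + 31 + 30 + 31 + 30 + 31 + 31 + 29 + 31 + 30 + 31 + 30 + 31 + 2 = 576.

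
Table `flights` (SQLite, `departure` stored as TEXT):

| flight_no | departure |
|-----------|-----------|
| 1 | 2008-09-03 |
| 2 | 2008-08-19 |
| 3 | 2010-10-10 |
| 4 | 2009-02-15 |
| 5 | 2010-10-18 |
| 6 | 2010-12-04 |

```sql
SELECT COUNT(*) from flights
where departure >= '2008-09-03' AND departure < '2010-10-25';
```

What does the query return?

4

Rows in [2008-09-03, 2010-10-25): 2008-09-03, 2010-10-10, 2009-02-15, 2010-10-18 → 4 rows.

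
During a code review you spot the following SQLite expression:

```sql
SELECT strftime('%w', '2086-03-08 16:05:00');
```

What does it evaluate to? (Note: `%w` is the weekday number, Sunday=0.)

5

2086-03-08 is a Friday; with Sunday=0 that is 5.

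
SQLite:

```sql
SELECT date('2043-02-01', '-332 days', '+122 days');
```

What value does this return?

2042-07-06

Applying '-332 days' to 2043-02-01: counting 332 days back gives 2042-03-06.
Applying '+122 days' to 2042-03-06: counting 122 days forward gives 2042-07-06.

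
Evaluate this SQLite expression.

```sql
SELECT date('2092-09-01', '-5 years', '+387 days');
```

Adding -5 years to 2092-09-01 gives 2087-09-01.
Applying '+387 days' to 2087-09-01: counting 387 days forward gives 2088-09-22.

2088-09-22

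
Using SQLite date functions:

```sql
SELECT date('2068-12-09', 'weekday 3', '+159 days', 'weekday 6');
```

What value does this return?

`weekday 3` advances to the next Wednesday; 2068-12-09 is a Sunday, so it moves forward to 2068-12-12.
Applying '+159 days' to 2068-12-12: counting 159 days forward gives 2069-05-20.
`weekday 6` advances to the next Saturday; 2069-05-20 is a Monday, so it moves forward to 2069-05-25.

2069-05-25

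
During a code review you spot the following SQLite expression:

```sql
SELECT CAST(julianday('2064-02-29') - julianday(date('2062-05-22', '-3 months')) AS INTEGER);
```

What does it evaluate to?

737

Adding -3 months to 2062-05-22 gives 2062-02-22.
6 days remain in February 2062 after the 22nd (28 − 22).
Full months from March 2062 through January 2064 contribute their day counts.
Then 29 days into February 2064.
Total: 6 + 31 + 30 + 31 + 30 + 31 + 31 + 30 + 31 + 30 + 31 + 31 + 28 + 31 + 30 + 31 + 30 + 31 + 31 + 30 + 31 + 30 + 31 + 31 + 29 = 737.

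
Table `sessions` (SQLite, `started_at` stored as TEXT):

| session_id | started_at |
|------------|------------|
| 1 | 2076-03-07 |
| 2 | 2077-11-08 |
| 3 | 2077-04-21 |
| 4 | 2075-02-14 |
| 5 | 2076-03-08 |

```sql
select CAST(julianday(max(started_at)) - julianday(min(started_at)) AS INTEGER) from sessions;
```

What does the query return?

MIN = 2075-02-14, MAX = 2077-11-08.
14 days remain in February 2075 after the 14th (28 − 14).
Full months from March 2075 through October 2077 contribute their day counts.
Then 8 days into November 2077.
Total: 14 + 31 + 30 + 31 + 30 + 31 + 31 + 30 + 31 + 30 + 31 + 31 + 29 + 31 + 30 + 31 + 30 + 31 + 31 + 30 + 31 + 30 + 31 + 31 + 28 + 31 + 30 + 31 + 30 + 31 + 31 + 30 + 31 + 8 = 998.

998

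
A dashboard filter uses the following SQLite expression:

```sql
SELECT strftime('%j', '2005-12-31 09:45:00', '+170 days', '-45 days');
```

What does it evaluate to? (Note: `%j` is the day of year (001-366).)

First apply '+170 days', '-45 days': 2005-12-31 09:45:00 → 2006-05-05 09:45:00.
Day-of-year for 2006-05-05: days since 2006-01-01 inclusive = 125, zero-padded to 125.

125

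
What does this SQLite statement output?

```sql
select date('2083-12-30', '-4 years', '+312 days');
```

Adding -4 years to 2083-12-30 gives 2079-12-30.
Applying '+312 days' to 2079-12-30: counting 312 days forward gives 2080-11-06.

2080-11-06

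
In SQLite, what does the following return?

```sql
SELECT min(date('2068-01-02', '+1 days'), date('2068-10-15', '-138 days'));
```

date('2068-01-02', '+1 days') → 2068-01-03.
date('2068-10-15', '-138 days') → 2068-05-30.
Earlier of the two is 2068-01-03.

2068-01-03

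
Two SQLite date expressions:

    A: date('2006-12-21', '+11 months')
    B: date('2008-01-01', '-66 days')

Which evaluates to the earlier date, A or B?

B

A = 2007-11-21.
B = 2007-10-27.
B is earlier.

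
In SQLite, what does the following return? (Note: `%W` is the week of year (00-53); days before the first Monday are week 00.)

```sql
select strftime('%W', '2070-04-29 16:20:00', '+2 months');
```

First apply '+2 months': 2070-04-29 16:20:00 → 2070-06-29 16:20:00.
2070-06-29 is a Sunday. SQLite's %W counts Mondays since the year started; the result is 25.

25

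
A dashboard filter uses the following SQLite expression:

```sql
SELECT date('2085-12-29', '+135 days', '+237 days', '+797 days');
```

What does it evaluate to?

2089-03-12

Applying '+135 days' to 2085-12-29: counting 135 days forward gives 2086-05-13.
Applying '+237 days' to 2086-05-13: counting 237 days forward gives 2087-01-05.
Applying '+797 days' to 2087-01-05: counting 797 days forward gives 2089-03-12.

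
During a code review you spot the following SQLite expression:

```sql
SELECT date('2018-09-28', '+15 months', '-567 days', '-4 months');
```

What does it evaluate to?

Adding +15 months to 2018-09-28 gives 2019-12-28.
Applying '-567 days' to 2019-12-28: counting 567 days back gives 2018-06-09.
Adding -4 months to 2018-06-09 gives 2018-02-09.

2018-02-09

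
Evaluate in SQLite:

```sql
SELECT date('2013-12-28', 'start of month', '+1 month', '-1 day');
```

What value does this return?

2013-12-31

`start of month` rewinds 2013-12-28 to 2013-12-01.
Adding +1 month to 2013-12-01 gives 2014-01-01.
Going back 1 day from 2014-01-01 reaches 2013-12-31 (last day of December, 31 days).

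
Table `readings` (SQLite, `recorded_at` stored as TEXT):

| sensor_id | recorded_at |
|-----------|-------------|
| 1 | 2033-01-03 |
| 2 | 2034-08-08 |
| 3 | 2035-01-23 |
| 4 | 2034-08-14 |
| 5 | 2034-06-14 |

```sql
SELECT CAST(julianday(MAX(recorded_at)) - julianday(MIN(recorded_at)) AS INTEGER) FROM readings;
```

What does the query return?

750

MIN = 2033-01-03, MAX = 2035-01-23.
28 days remain in January 2033 after the 3rd (31 − 3).
Full months from February 2033 through December 2034 contribute their day counts.
Then 23 days into January 2035.
Total: 28 + 28 + 31 + 30 + 31 + 30 + 31 + 31 + 30 + 31 + 30 + 31 + 31 + 28 + 31 + 30 + 31 + 30 + 31 + 31 + 30 + 31 + 30 + 31 + 23 = 750.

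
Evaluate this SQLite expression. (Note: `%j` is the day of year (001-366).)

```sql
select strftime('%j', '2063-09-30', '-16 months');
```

150

First apply '-16 months': 2063-09-30 → 2062-05-30.
Day-of-year for 2062-05-30: days since 2062-01-01 inclusive = 150, zero-padded to 150.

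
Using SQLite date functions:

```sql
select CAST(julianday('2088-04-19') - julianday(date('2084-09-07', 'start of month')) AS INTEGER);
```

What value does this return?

1326

`start of month` rewinds 2084-09-07 to 2084-09-01.
29 days remain in September 2084 after the 1st (30 − 1).
Full months from October 2084 through March 2088 contribute their day counts.
Then 19 days into April 2088.
Total: 29 + 31 + 30 + 31 + 31 + 28 + 31 + 30 + 31 + 30 + 31 + 31 + 30 + 31 + 30 + 31 + 31 + 28 + 31 + 30 + 31 + 30 + 31 + 31 + 30 + 31 + 30 + 31 + 31 + 28 + 31 + 30 + 31 + 30 + 31 + 31 + 30 + 31 + 30 + 31 + 31 + 29 + 31 + 19 = 1326.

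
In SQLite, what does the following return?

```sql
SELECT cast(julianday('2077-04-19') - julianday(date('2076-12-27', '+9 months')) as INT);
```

-161

Adding +9 months to 2076-12-27 gives 2077-09-27.
11 days remain in April 2077 after the 19th (30 − 19).
May 2077: 31 days.
June 2077: 30 days.
July 2077: 31 days.
August 2077: 31 days.
Then 27 days into September 2077.
Total: 11 + 31 + 30 + 31 + 31 + 27 = 161.
The subtraction is earlier − later, so the result is −161 → -161.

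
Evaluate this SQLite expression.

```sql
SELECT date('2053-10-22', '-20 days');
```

2053-10-02

Going back 20 days within October lands on 2053-10-02.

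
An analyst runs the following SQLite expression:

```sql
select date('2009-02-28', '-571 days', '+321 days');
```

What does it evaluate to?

Applying '-571 days' to 2009-02-28: counting 571 days back gives 2007-08-07.
Applying '+321 days' to 2007-08-07: counting 321 days forward gives 2008-06-23.

2008-06-23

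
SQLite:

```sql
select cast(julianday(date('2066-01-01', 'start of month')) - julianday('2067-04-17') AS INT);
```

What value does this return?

-471

`start of month` rewinds 2066-01-01 to 2066-01-01.
30 days remain in January 2066 after the 1st (31 − 1).
Full months from February 2066 through March 2067 contribute their day counts.
Then 17 days into April 2067.
Total: 30 + 28 + 31 + 30 + 31 + 30 + 31 + 31 + 30 + 31 + 30 + 31 + 31 + 28 + 31 + 17 = 471.
The subtraction is earlier − later, so the result is −471 → -471.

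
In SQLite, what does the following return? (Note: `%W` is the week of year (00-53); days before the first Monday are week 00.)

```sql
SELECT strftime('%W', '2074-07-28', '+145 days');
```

51

First apply '+145 days': 2074-07-28 → 2074-12-20.
2074-12-20 is a Thursday. SQLite's %W counts Mondays since the year started; the result is 51.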